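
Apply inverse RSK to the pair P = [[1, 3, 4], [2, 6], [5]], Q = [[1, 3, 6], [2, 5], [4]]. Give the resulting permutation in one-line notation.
Reverse RSK: for i = n, n-1, ..., 1, locate i in Q, remove the corresponding corner cell from P, and reverse-bump its entry up through P; the value ejected from row 1 is w(i).

So w = 5 2 6 1 3 4.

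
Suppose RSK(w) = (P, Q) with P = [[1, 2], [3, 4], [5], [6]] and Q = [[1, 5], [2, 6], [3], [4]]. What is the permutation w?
6 5 3 1 4 2

Reverse RSK: for i = n, n-1, ..., 1, locate i in Q, remove the corresponding corner cell from P, and reverse-bump its entry up through P; the value ejected from row 1 is w(i).

So w = 6 5 3 1 4 2.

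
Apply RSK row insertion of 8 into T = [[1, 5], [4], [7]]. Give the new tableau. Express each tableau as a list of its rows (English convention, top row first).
[[1, 5, 8], [4], [7]]

8 is larger than every entry of row 1, so it is appended to row 1. The new tableau is [[1, 5, 8], [4], [7]].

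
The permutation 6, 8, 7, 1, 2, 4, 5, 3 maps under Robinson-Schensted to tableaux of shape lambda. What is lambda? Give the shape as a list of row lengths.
[4, 2, 1, 1]

Row-insert each entry into an empty tableau.

After inserting 6: P = [[6]].
After inserting 8: P = [[6, 8]].
After inserting 7: P = [[6, 7], [8]].
After inserting 1: P = [[1, 7], [6], [8]].
After inserting 2: P = [[1, 2], [6, 7], [8]].
After inserting 4: P = [[1, 2, 4], [6, 7], [8]].
After inserting 5: P = [[1, 2, 4, 5], [6, 7], [8]].
After inserting 3: P = [[1, 2, 3, 5], [4, 7], [6], [8]].

The final insertion tableau P = [[1, 2, 3, 5], [4, 7], [6], [8]] has shape [4, 2, 1, 1].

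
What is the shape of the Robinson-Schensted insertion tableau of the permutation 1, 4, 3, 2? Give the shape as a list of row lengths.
[2, 1, 1]

RSK row insertion gives P = [[1, 2], [3], [4]], which has shape [2, 1, 1].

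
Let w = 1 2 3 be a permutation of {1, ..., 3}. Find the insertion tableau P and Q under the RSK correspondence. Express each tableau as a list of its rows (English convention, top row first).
P = [[1, 2, 3]], Q = [[1, 2, 3]]

Insert each entry of the permutation into P by Schensted row insertion, recording in Q the position of each new cell.

Insert 1: appended to row 1. P = [[1]].
Insert 2: appended to row 1. P = [[1, 2]].
Insert 3: appended to row 1. P = [[1, 2, 3]].

So P = [[1, 2, 3]], Q = [[1, 2, 3]].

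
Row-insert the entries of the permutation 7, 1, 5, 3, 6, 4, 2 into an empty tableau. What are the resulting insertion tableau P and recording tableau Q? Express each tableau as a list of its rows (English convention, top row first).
Insert each entry of the permutation into P by Schensted row insertion, recording in Q the position of each new cell.

Insert 7: appended to row 1. P = [[7]].
Insert 1: 1 bumps 7 from row 1; 7 starts row 2. P = [[1], [7]].
Insert 5: appended to row 1. P = [[1, 5], [7]].
Insert 3: 3 bumps 5 from row 1; 5 bumps 7 from row 2; 7 starts row 3. P = [[1, 3], [5], [7]].
Insert 6: appended to row 1. P = [[1, 3, 6], [5], [7]].
Insert 4: 4 bumps 6 from row 1; 6 appends to row 2. P = [[1, 3, 4], [5, 6], [7]].
Insert 2: 2 bumps 3 from row 1; 3 bumps 5 from row 2; 5 bumps 7 from row 3; 7 starts row 4. P = [[1, 2, 4], [3, 6], [5], [7]].

So P = [[1, 2, 4], [3, 6], [5], [7]], Q = [[1, 3, 5], [2, 6], [4], [7]].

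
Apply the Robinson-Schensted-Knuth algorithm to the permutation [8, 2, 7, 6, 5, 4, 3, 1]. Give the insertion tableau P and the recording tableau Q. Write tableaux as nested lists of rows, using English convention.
Insert each entry of the permutation into P by Schensted row insertion, recording in Q the position of each new cell.

Insert 8: appended to row 1. P = [[8]].
Insert 2: 2 bumps 8 from row 1; 8 starts row 2. P = [[2], [8]].
Insert 7: appended to row 1. P = [[2, 7], [8]].
Insert 6: 6 bumps 7 from row 1; 7 bumps 8 from row 2; 8 starts row 3. P = [[2, 6], [7], [8]].
Insert 5: 5 bumps 6 from row 1; 6 bumps 7 from row 2; 7 bumps 8 from row 3; 8 starts row 4. P = [[2, 5], [6], [7], [8]].
Insert 4: 4 bumps 5 from row 1; 5 bumps 6 from row 2; 6 bumps 7 from row 3; 7 bumps 8 from row 4; 8 starts row 5. P = [[2, 4], [5], [6], [7], [8]].
Insert 3: 3 bumps 4 from row 1; 4 bumps 5 from row 2; 5 bumps 6 from row 3; 6 bumps 7 from row 4; 7 bumps 8 from row 5; 8 starts row 6. P = [[2, 3], [4], [5], [6], [7], [8]].
Insert 1: 1 bumps 2 from row 1; 2 bumps 4 from row 2; 4 bumps 5 from row 3; 5 bumps 6 from row 4; 6 bumps 7 from row 5; 7 bumps 8 from row 6; 8 starts row 7. P = [[1, 3], [2], [4], [5], [6], [7], [8]].

So P = [[1, 3], [2], [4], [5], [6], [7], [8]], Q = [[1, 3], [2], [4], [5], [6], [7], [8]].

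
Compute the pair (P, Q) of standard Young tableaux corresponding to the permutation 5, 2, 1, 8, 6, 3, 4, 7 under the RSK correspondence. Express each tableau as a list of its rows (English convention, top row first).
Insert each entry of the permutation into P by Schensted row insertion, recording in Q the position of each new cell.

Insert 5: appended to row 1. P = [[5]], Q = [[1]].
Insert 2: 2 bumps 5 from row 1; 5 starts row 2. P = [[2], [5]], Q = [[1], [2]].
Insert 1: 1 bumps 2 from row 1; 2 bumps 5 from row 2; 5 starts row 3. P = [[1], [2], [5]], Q = [[1], [2], [3]].
Insert 8: appended to row 1. P = [[1, 8], [2], [5]], Q = [[1, 4], [2], [3]].
Insert 6: 6 bumps 8 from row 1; 8 appends to row 2. P = [[1, 6], [2, 8], [5]], Q = [[1, 4], [2, 5], [3]].
Insert 3: 3 bumps 6 from row 1; 6 bumps 8 from row 2; 8 appends to row 3. P = [[1, 3], [2, 6], [5, 8]], Q = [[1, 4], [2, 5], [3, 6]].
Insert 4: appended to row 1. P = [[1, 3, 4], [2, 6], [5, 8]], Q = [[1, 4, 7], [2, 5], [3, 6]].
Insert 7: appended to row 1. P = [[1, 3, 4, 7], [2, 6], [5, 8]], Q = [[1, 4, 7, 8], [2, 5], [3, 6]].

So P = [[1, 3, 4, 7], [2, 6], [5, 8]], Q = [[1, 4, 7, 8], [2, 5], [3, 6]].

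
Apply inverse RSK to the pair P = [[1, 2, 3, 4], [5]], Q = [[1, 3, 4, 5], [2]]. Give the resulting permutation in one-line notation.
5 1 2 3 4

Reverse the RSK construction: for i from n down to 1, find the cell of Q containing i, remove the entry at that cell from P, and reverse-bump it up through P; the value ejected from row 1 is w(i).

Step i=5: Q has 5 at row 1, column 4; remove that cell from P, ejecting 4. So w(5) = 4. P is now [[1, 2, 3], [5]].
Step i=4: Q has 4 at row 1, column 3; remove that cell from P, ejecting 3. So w(4) = 3. P is now [[1, 2], [5]].
Step i=3: Q has 3 at row 1, column 2; remove that cell from P, ejecting 2. So w(3) = 2. P is now [[1], [5]].
Step i=2: Q has 2 at row 2, column 1; remove 5 from row 2 of P and reverse-bump: 5 enters row 1 and ejects 1. So w(2) = 1. P is now [[5]].
Step i=1: Q has 1 at row 1, column 1; remove that cell from P, ejecting 5. So w(1) = 5. P is now [].

So w = 5 1 2 3 4.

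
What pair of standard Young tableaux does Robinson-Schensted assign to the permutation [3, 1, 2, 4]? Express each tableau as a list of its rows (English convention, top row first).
Insert each entry of the permutation into P by Schensted row insertion, recording in Q the position of each new cell.

Insert 3: appended to row 1. P = [[3]].
Insert 1: 1 bumps 3 from row 1; 3 starts row 2. P = [[1], [3]].
Insert 2: appended to row 1. P = [[1, 2], [3]].
Insert 4: appended to row 1. P = [[1, 2, 4], [3]].

So P = [[1, 2, 4], [3]], Q = [[1, 3, 4], [2]].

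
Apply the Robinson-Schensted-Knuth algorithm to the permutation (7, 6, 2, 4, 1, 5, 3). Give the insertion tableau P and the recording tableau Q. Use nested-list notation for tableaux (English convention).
P = [[1, 3, 5], [2, 4], [6], [7]], Q = [[1, 4, 6], [2, 7], [3], [5]]

Insert each entry of the permutation into P by Schensted row insertion, recording in Q the position of each new cell.

After inserting 7: P = [[7]].
After inserting 6: P = [[6], [7]].
After inserting 2: P = [[2], [6], [7]].
After inserting 4: P = [[2, 4], [6], [7]].
After inserting 1: P = [[1, 4], [2], [6], [7]].
After inserting 5: P = [[1, 4, 5], [2], [6], [7]].
After inserting 3: P = [[1, 3, 5], [2, 4], [6], [7]].

So P = [[1, 3, 5], [2, 4], [6], [7]], Q = [[1, 4, 6], [2, 7], [3], [5]].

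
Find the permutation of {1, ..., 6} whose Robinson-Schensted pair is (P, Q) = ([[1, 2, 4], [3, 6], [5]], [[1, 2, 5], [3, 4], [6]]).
5 6 1 3 4 2

Reverse the RSK construction: for i from n down to 1, find the cell of Q containing i, remove the entry at that cell from P, and reverse-bump it up through P; the value ejected from row 1 is w(i).

Step i=6: Q has 6 at row 3, column 1; remove 5 from row 3 of P and reverse-bump: 5 enters row 2 and ejects 3; 3 enters row 1 and ejects 2. So w(6) = 2. P is now [[1, 3, 4], [5, 6]].
Step i=5: Q has 5 at row 1, column 3; remove that cell from P, ejecting 4. So w(5) = 4. P is now [[1, 3], [5, 6]].
Step i=4: Q has 4 at row 2, column 2; remove 6 from row 2 of P and reverse-bump: 6 enters row 1 and ejects 3. So w(4) = 3. P is now [[1, 6], [5]].
Step i=3: Q has 3 at row 2, column 1; remove 5 from row 2 of P and reverse-bump: 5 enters row 1 and ejects 1. So w(3) = 1. P is now [[5, 6]].
Step i=2: Q has 2 at row 1, column 2; remove that cell from P, ejecting 6. So w(2) = 6. P is now [[5]].
Step i=1: Q has 1 at row 1, column 1; remove that cell from P, ejecting 5. So w(1) = 5. P is now [].

So w = 5 6 1 3 4 2.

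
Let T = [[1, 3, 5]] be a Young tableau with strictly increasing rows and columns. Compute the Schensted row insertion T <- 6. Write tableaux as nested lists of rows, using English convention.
6 is larger than every entry of row 1, so it is appended to row 1. The new tableau is [[1, 3, 5, 6]].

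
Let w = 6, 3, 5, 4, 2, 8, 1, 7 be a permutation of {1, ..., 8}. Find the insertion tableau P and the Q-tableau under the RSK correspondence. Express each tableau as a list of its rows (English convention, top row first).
P = [[1, 4, 7], [2, 8], [3], [5], [6]], Q = [[1, 3, 6], [2, 8], [4], [5], [7]]

Insert each entry of the permutation into P by Schensted row insertion, recording in Q the position of each new cell.

Insert 6: appended to row 1. P = [[6]], Q = [[1]].
Insert 3: 3 bumps 6 from row 1; 6 starts row 2. P = [[3], [6]], Q = [[1], [2]].
Insert 5: appended to row 1. P = [[3, 5], [6]], Q = [[1, 3], [2]].
Insert 4: 4 bumps 5 from row 1; 5 bumps 6 from row 2; 6 starts row 3. P = [[3, 4], [5], [6]], Q = [[1, 3], [2], [4]].
Insert 2: 2 bumps 3 from row 1; 3 bumps 5 from row 2; 5 bumps 6 from row 3; 6 starts row 4. P = [[2, 4], [3], [5], [6]], Q = [[1, 3], [2], [4], [5]].
Insert 8: appended to row 1. P = [[2, 4, 8], [3], [5], [6]], Q = [[1, 3, 6], [2], [4], [5]].
Insert 1: 1 bumps 2 from row 1; 2 bumps 3 from row 2; 3 bumps 5 from row 3; 5 bumps 6 from row 4; 6 starts row 5. P = [[1, 4, 8], [2], [3], [5], [6]], Q = [[1, 3, 6], [2], [4], [5], [7]].
Insert 7: 7 bumps 8 from row 1; 8 appends to row 2. P = [[1, 4, 7], [2, 8], [3], [5], [6]], Q = [[1, 3, 6], [2, 8], [4], [5], [7]].

So P = [[1, 4, 7], [2, 8], [3], [5], [6]], Q = [[1, 3, 6], [2, 8], [4], [5], [7]].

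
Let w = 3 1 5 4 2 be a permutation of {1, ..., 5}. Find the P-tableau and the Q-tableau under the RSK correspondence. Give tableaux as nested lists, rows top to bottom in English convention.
P = [[1, 2], [3, 4], [5]], Q = [[1, 3], [2, 4], [5]]

Insert each entry of the permutation into P by Schensted row insertion, recording in Q the position of each new cell.

Insert 3: appended to row 1. P = [[3]].
Insert 1: 1 bumps 3 from row 1; 3 starts row 2. P = [[1], [3]].
Insert 5: appended to row 1. P = [[1, 5], [3]].
Insert 4: 4 bumps 5 from row 1; 5 appends to row 2. P = [[1, 4], [3, 5]].
Insert 2: 2 bumps 4 from row 1; 4 bumps 5 from row 2; 5 starts row 3. P = [[1, 2], [3, 4], [5]].

So P = [[1, 2], [3, 4], [5]], Q = [[1, 3], [2, 4], [5]].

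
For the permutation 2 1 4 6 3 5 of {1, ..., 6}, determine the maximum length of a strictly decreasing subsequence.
2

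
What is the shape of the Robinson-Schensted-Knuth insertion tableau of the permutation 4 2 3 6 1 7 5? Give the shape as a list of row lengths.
RSK row insertion gives P = [[1, 3, 5, 7], [2, 6], [4]], which has shape [4, 2, 1].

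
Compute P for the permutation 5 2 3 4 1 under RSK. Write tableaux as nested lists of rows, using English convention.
Insert 5: appended to row 1. P = [[5]].
Insert 2: 2 bumps 5 from row 1; 5 starts row 2. P = [[2], [5]].
Insert 3: appended to row 1. P = [[2, 3], [5]].
Insert 4: appended to row 1. P = [[2, 3, 4], [5]].
Insert 1: 1 bumps 2 from row 1; 2 bumps 5 from row 2; 5 starts row 3. P = [[1, 3, 4], [2], [5]].

So P = [[1, 3, 4], [2], [5]].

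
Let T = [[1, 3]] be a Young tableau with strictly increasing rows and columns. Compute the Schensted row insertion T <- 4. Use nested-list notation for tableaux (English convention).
[[1, 3, 4]]

4 is larger than every entry of row 1, so it is appended to row 1. The new tableau is [[1, 3, 4]].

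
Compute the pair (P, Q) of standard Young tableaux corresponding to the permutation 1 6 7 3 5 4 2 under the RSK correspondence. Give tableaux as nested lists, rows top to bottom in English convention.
P = [[1, 2, 4], [3, 7], [5], [6]], Q = [[1, 2, 3], [4, 5], [6], [7]]

Insert each entry of the permutation into P by Schensted row insertion, recording in Q the position of each new cell.

Insert 1: appended to row 1. P = [[1]].
Insert 6: appended to row 1. P = [[1, 6]].
Insert 7: appended to row 1. P = [[1, 6, 7]].
Insert 3: 3 bumps 6 from row 1; 6 starts row 2. P = [[1, 3, 7], [6]].
Insert 5: 5 bumps 7 from row 1; 7 appends to row 2. P = [[1, 3, 5], [6, 7]].
Insert 4: 4 bumps 5 from row 1; 5 bumps 6 from row 2; 6 starts row 3. P = [[1, 3, 4], [5, 7], [6]].
Insert 2: 2 bumps 3 from row 1; 3 bumps 5 from row 2; 5 bumps 6 from row 3; 6 starts row 4. P = [[1, 2, 4], [3, 7], [5], [6]].

So P = [[1, 2, 4], [3, 7], [5], [6]], Q = [[1, 2, 3], [4, 5], [6], [7]].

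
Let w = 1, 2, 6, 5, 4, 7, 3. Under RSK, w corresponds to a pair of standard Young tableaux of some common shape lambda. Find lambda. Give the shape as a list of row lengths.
[4, 1, 1, 1]

Row-insert each entry into an empty tableau.

After inserting 1: P = [[1]].
After inserting 2: P = [[1, 2]].
After inserting 6: P = [[1, 2, 6]].
After inserting 5: P = [[1, 2, 5], [6]].
After inserting 4: P = [[1, 2, 4], [5], [6]].
After inserting 7: P = [[1, 2, 4, 7], [5], [6]].
After inserting 3: P = [[1, 2, 3, 7], [4], [5], [6]].

The final insertion tableau P = [[1, 2, 3, 7], [4], [5], [6]] has shape [4, 1, 1, 1].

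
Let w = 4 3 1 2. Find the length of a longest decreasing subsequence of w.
3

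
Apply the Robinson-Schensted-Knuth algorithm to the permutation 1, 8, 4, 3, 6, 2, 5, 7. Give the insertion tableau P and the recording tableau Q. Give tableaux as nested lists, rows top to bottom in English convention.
Insert each entry of the permutation into P by Schensted row insertion, recording in Q the position of each new cell.

Insert 1: appended to row 1. P = [[1]], Q = [[1]].
Insert 8: appended to row 1. P = [[1, 8]], Q = [[1, 2]].
Insert 4: 4 bumps 8 from row 1; 8 starts row 2. P = [[1, 4], [8]], Q = [[1, 2], [3]].
Insert 3: 3 bumps 4 from row 1; 4 bumps 8 from row 2; 8 starts row 3. P = [[1, 3], [4], [8]], Q = [[1, 2], [3], [4]].
Insert 6: appended to row 1. P = [[1, 3, 6], [4], [8]], Q = [[1, 2, 5], [3], [4]].
Insert 2: 2 bumps 3 from row 1; 3 bumps 4 from row 2; 4 bumps 8 from row 3; 8 starts row 4. P = [[1, 2, 6], [3], [4], [8]], Q = [[1, 2, 5], [3], [4], [6]].
Insert 5: 5 bumps 6 from row 1; 6 appends to row 2. P = [[1, 2, 5], [3, 6], [4], [8]], Q = [[1, 2, 5], [3, 7], [4], [6]].
Insert 7: appended to row 1. P = [[1, 2, 5, 7], [3, 6], [4], [8]], Q = [[1, 2, 5, 8], [3, 7], [4], [6]].

So P = [[1, 2, 5, 7], [3, 6], [4], [8]], Q = [[1, 2, 5, 8], [3, 7], [4], [6]].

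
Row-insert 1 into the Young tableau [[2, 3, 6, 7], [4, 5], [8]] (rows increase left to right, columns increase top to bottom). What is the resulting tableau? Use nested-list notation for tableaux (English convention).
[[1, 3, 6, 7], [2, 5], [4], [8]]

In row 1, 1 replaces 2 (the leftmost entry greater than 1); 2 is bumped to row 2. In row 2, 2 replaces 4 (the leftmost entry greater than 2); 4 is bumped to row 3. In row 3, 4 replaces 8 (the leftmost entry greater than 4); 8 is bumped to row 4. 8 starts a new row 4. The new tableau is [[1, 3, 6, 7], [2, 5], [4], [8]].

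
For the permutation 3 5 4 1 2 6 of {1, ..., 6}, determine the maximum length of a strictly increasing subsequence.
3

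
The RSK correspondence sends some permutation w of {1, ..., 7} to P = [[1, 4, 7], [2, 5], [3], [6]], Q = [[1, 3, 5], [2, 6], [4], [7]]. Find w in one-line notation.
Reverse the RSK construction: for i from n down to 1, find the cell of Q containing i, remove the entry at that cell from P, and reverse-bump it up through P; the value ejected from row 1 is w(i).

Step i=7: Q has 7 at row 4, column 1; remove 6 from row 4 of P and reverse-bump: 6 enters row 3 and ejects 3; 3 enters row 2 and ejects 2; 2 enters row 1 and ejects 1. So w(7) = 1. P is now [[2, 4, 7], [3, 5], [6]].
Step i=6: Q has 6 at row 2, column 2; remove 5 from row 2 of P and reverse-bump: 5 enters row 1 and ejects 4. So w(6) = 4. P is now [[2, 5, 7], [3], [6]].
Step i=5: Q has 5 at row 1, column 3; remove that cell from P, ejecting 7. So w(5) = 7. P is now [[2, 5], [3], [6]].
Step i=4: Q has 4 at row 3, column 1; remove 6 from row 3 of P and reverse-bump: 6 enters row 2 and ejects 3; 3 enters row 1 and ejects 2. So w(4) = 2. P is now [[3, 5], [6]].
Step i=3: Q has 3 at row 1, column 2; remove that cell from P, ejecting 5. So w(3) = 5. P is now [[3], [6]].
Step i=2: Q has 2 at row 2, column 1; remove 6 from row 2 of P and reverse-bump: 6 enters row 1 and ejects 3. So w(2) = 3. P is now [[6]].
Step i=1: Q has 1 at row 1, column 1; remove that cell from P, ejecting 6. So w(1) = 6. P is now [].

So w = 6 3 5 2 7 4 1.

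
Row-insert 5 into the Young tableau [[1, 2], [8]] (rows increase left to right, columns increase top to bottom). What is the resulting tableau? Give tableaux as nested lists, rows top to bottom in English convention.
[[1, 2, 5], [8]]

5 is larger than every entry of row 1, so it is appended to row 1. The new tableau is [[1, 2, 5], [8]].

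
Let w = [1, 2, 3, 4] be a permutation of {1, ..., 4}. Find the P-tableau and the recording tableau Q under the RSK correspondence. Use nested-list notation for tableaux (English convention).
Insert each entry of the permutation into P by Schensted row insertion, recording in Q the position of each new cell.

Insert 1: appended to row 1. P = [[1]].
Insert 2: appended to row 1. P = [[1, 2]].
Insert 3: appended to row 1. P = [[1, 2, 3]].
Insert 4: appended to row 1. P = [[1, 2, 3, 4]].

So P = [[1, 2, 3, 4]], Q = [[1, 2, 3, 4]].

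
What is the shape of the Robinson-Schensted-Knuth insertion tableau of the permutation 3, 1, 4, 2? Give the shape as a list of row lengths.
[2, 2]

Row-insert each entry into an empty tableau.

After inserting 3: P = [[3]].
After inserting 1: P = [[1], [3]].
After inserting 4: P = [[1, 4], [3]].
After inserting 2: P = [[1, 2], [3, 4]].

The final insertion tableau P = [[1, 2], [3, 4]] has shape [2, 2].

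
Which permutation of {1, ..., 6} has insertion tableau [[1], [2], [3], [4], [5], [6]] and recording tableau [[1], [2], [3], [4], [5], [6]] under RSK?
Reverse RSK: for i = n, n-1, ..., 1, locate i in Q, remove the corresponding corner cell from P, and reverse-bump its entry up through P; the value ejected from row 1 is w(i).

So w = 6 5 4 3 2 1.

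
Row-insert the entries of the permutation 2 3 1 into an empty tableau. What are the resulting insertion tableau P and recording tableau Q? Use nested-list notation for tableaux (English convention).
Insert each entry of the permutation into P by Schensted row insertion, recording in Q the position of each new cell.

Insert 2: appended to row 1. P = [[2]].
Insert 3: appended to row 1. P = [[2, 3]].
Insert 1: 1 bumps 2 from row 1; 2 starts row 2. P = [[1, 3], [2]].

So P = [[1, 3], [2]], Q = [[1, 2], [3]].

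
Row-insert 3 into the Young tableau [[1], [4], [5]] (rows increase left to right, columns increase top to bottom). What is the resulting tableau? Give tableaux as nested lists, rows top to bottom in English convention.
[[1, 3], [4], [5]]

3 is larger than every entry of row 1, so it is appended to row 1. The new tableau is [[1, 3], [4], [5]].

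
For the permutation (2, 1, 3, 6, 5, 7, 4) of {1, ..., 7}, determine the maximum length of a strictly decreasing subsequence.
3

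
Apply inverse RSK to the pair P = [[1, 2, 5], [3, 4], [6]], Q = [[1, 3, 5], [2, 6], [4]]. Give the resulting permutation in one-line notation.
6 3 4 1 5 2

Reverse the RSK construction: for i from n down to 1, find the cell of Q containing i, remove the entry at that cell from P, and reverse-bump it up through P; the value ejected from row 1 is w(i).

Step i=6: Q has 6 at row 2, column 2; remove 4 from row 2 of P and reverse-bump: 4 enters row 1 and ejects 2. So w(6) = 2. P is now [[1, 4, 5], [3], [6]].
Step i=5: Q has 5 at row 1, column 3; remove that cell from P, ejecting 5. So w(5) = 5. P is now [[1, 4], [3], [6]].
Step i=4: Q has 4 at row 3, column 1; remove 6 from row 3 of P and reverse-bump: 6 enters row 2 and ejects 3; 3 enters row 1 and ejects 1. So w(4) = 1. P is now [[3, 4], [6]].
Step i=3: Q has 3 at row 1, column 2; remove that cell from P, ejecting 4. So w(3) = 4. P is now [[3], [6]].
Step i=2: Q has 2 at row 2, column 1; remove 6 from row 2 of P and reverse-bump: 6 enters row 1 and ejects 3. So w(2) = 3. P is now [[6]].
Step i=1: Q has 1 at row 1, column 1; remove that cell from P, ejecting 6. So w(1) = 6. P is now [].

So w = 6 3 4 1 5 2.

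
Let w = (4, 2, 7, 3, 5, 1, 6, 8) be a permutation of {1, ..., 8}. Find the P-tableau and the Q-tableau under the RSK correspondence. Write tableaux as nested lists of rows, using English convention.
P = [[1, 3, 5, 6, 8], [2, 7], [4]], Q = [[1, 3, 5, 7, 8], [2, 4], [6]]

Insert each entry of the permutation into P by Schensted row insertion, recording in Q the position of each new cell.

Insert 4: appended to row 1. P = [[4]].
Insert 2: 2 bumps 4 from row 1; 4 starts row 2. P = [[2], [4]].
Insert 7: appended to row 1. P = [[2, 7], [4]].
Insert 3: 3 bumps 7 from row 1; 7 appends to row 2. P = [[2, 3], [4, 7]].
Insert 5: appended to row 1. P = [[2, 3, 5], [4, 7]].
Insert 1: 1 bumps 2 from row 1; 2 bumps 4 from row 2; 4 starts row 3. P = [[1, 3, 5], [2, 7], [4]].
Insert 6: appended to row 1. P = [[1, 3, 5, 6], [2, 7], [4]].
Insert 8: appended to row 1. P = [[1, 3, 5, 6, 8], [2, 7], [4]].

So P = [[1, 3, 5, 6, 8], [2, 7], [4]], Q = [[1, 3, 5, 7, 8], [2, 4], [6]].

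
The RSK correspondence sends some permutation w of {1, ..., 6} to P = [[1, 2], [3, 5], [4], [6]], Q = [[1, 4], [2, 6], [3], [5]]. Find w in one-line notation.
Reverse RSK: for i = n, n-1, ..., 1, locate i in Q, remove the corresponding corner cell from P, and reverse-bump its entry up through P; the value ejected from row 1 is w(i).

So w = 6 4 3 5 1 2.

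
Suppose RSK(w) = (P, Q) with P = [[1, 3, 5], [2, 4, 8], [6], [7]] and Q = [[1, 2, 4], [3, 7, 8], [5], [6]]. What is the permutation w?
Reverse the RSK construction: for i from n down to 1, find the cell of Q containing i, remove the entry at that cell from P, and reverse-bump it up through P; the value ejected from row 1 is w(i).

Step i=8: Q has 8 at row 2, column 3; remove 8 from row 2 of P and reverse-bump: 8 enters row 1 and ejects 5. So w(8) = 5. P is now [[1, 3, 8], [2, 4], [6], [7]].
Step i=7: Q has 7 at row 2, column 2; remove 4 from row 2 of P and reverse-bump: 4 enters row 1 and ejects 3. So w(7) = 3. P is now [[1, 4, 8], [2], [6], [7]].
Step i=6: Q has 6 at row 4, column 1; remove 7 from row 4 of P and reverse-bump: 7 enters row 3 and ejects 6; 6 enters row 2 and ejects 2; 2 enters row 1 and ejects 1. So w(6) = 1. P is now [[2, 4, 8], [6], [7]].
Step i=5: Q has 5 at row 3, column 1; remove 7 from row 3 of P and reverse-bump: 7 enters row 2 and ejects 6; 6 enters row 1 and ejects 4. So w(5) = 4. P is now [[2, 6, 8], [7]].
Step i=4: Q has 4 at row 1, column 3; remove that cell from P, ejecting 8. So w(4) = 8. P is now [[2, 6], [7]].
Step i=3: Q has 3 at row 2, column 1; remove 7 from row 2 of P and reverse-bump: 7 enters row 1 and ejects 6. So w(3) = 6. P is now [[2, 7]].
Step i=2: Q has 2 at row 1, column 2; remove that cell from P, ejecting 7. So w(2) = 7. P is now [[2]].
Step i=1: Q has 1 at row 1, column 1; remove that cell from P, ejecting 2. So w(1) = 2. P is now [].

So w = 2 7 6 8 4 1 3 5.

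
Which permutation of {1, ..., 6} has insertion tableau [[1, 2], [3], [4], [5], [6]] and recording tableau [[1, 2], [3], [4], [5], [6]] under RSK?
Reverse the RSK construction: for i from n down to 1, find the cell of Q containing i, remove the entry at that cell from P, and reverse-bump it up through P; the value ejected from row 1 is w(i).

Step i=6: Q has 6 at row 5, column 1; remove 6 from row 5 of P and reverse-bump: 6 enters row 4 and ejects 5; 5 enters row 3 and ejects 4; 4 enters row 2 and ejects 3; 3 enters row 1 and ejects 2. So w(6) = 2. P is now [[1, 3], [4], [5], [6]].
Step i=5: Q has 5 at row 4, column 1; remove 6 from row 4 of P and reverse-bump: 6 enters row 3 and ejects 5; 5 enters row 2 and ejects 4; 4 enters row 1 and ejects 3. So w(5) = 3. P is now [[1, 4], [5], [6]].
Step i=4: Q has 4 at row 3, column 1; remove 6 from row 3 of P and reverse-bump: 6 enters row 2 and ejects 5; 5 enters row 1 and ejects 4. So w(4) = 4. P is now [[1, 5], [6]].
Step i=3: Q has 3 at row 2, column 1; remove 6 from row 2 of P and reverse-bump: 6 enters row 1 and ejects 5. So w(3) = 5. P is now [[1, 6]].
Step i=2: Q has 2 at row 1, column 2; remove that cell from P, ejecting 6. So w(2) = 6. P is now [[1]].
Step i=1: Q has 1 at row 1, column 1; remove that cell from P, ejecting 1. So w(1) = 1. P is now [].

So w = 1 6 5 4 3 2.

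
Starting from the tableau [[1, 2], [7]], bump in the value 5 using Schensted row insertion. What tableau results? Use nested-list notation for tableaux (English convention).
5 is larger than every entry of row 1, so it is appended to row 1. The new tableau is [[1, 2, 5], [7]].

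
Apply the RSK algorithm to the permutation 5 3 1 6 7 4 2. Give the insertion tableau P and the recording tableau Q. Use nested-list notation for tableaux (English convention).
P = [[1, 2, 7], [3, 4], [5, 6]], Q = [[1, 4, 5], [2, 6], [3, 7]]

Insert each entry of the permutation into P by Schensted row insertion, recording in Q the position of each new cell.

Insert 5: appended to row 1. P = [[5]].
Insert 3: 3 bumps 5 from row 1; 5 starts row 2. P = [[3], [5]].
Insert 1: 1 bumps 3 from row 1; 3 bumps 5 from row 2; 5 starts row 3. P = [[1], [3], [5]].
Insert 6: appended to row 1. P = [[1, 6], [3], [5]].
Insert 7: appended to row 1. P = [[1, 6, 7], [3], [5]].
Insert 4: 4 bumps 6 from row 1; 6 appends to row 2. P = [[1, 4, 7], [3, 6], [5]].
Insert 2: 2 bumps 4 from row 1; 4 bumps 6 from row 2; 6 appends to row 3. P = [[1, 2, 7], [3, 4], [5, 6]].

So P = [[1, 2, 7], [3, 4], [5, 6]], Q = [[1, 4, 5], [2, 6], [3, 7]].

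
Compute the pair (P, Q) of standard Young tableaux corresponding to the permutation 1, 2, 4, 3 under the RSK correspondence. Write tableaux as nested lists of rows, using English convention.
Insert each entry of the permutation into P by Schensted row insertion, recording in Q the position of each new cell.

Insert 1: appended to row 1. P = [[1]].
Insert 2: appended to row 1. P = [[1, 2]].
Insert 4: appended to row 1. P = [[1, 2, 4]].
Insert 3: 3 bumps 4 from row 1; 4 starts row 2. P = [[1, 2, 3], [4]].

So P = [[1, 2, 3], [4]], Q = [[1, 2, 3], [4]].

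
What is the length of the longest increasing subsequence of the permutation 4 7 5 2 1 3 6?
3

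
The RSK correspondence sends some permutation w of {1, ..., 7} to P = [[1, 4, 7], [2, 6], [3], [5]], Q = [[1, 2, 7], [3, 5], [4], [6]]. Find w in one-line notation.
Reverse the RSK construction: for i from n down to 1, find the cell of Q containing i, remove the entry at that cell from P, and reverse-bump it up through P; the value ejected from row 1 is w(i).

Step i=7: Q has 7 at row 1, column 3; remove that cell from P, ejecting 7. So w(7) = 7. P is now [[1, 4], [2, 6], [3], [5]].
Step i=6: Q has 6 at row 4, column 1; remove 5 from row 4 of P and reverse-bump: 5 enters row 3 and ejects 3; 3 enters row 2 and ejects 2; 2 enters row 1 and ejects 1. So w(6) = 1. P is now [[2, 4], [3, 6], [5]].
Step i=5: Q has 5 at row 2, column 2; remove 6 from row 2 of P and reverse-bump: 6 enters row 1 and ejects 4. So w(5) = 4. P is now [[2, 6], [3], [5]].
Step i=4: Q has 4 at row 3, column 1; remove 5 from row 3 of P and reverse-bump: 5 enters row 2 and ejects 3; 3 enters row 1 and ejects 2. So w(4) = 2. P is now [[3, 6], [5]].
Step i=3: Q has 3 at row 2, column 1; remove 5 from row 2 of P and reverse-bump: 5 enters row 1 and ejects 3. So w(3) = 3. P is now [[5, 6]].
Step i=2: Q has 2 at row 1, column 2; remove that cell from P, ejecting 6. So w(2) = 6. P is now [[5]].
Step i=1: Q has 1 at row 1, column 1; remove that cell from P, ejecting 5. So w(1) = 5. P is now [].

So w = 5 6 3 2 4 1 7.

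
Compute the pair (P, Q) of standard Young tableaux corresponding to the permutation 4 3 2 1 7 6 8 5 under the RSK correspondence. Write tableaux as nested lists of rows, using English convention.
P = [[1, 5, 8], [2, 6], [3, 7], [4]], Q = [[1, 5, 7], [2, 6], [3, 8], [4]]

Insert each entry of the permutation into P by Schensted row insertion, recording in Q the position of each new cell.

Insert 4: appended to row 1. P = [[4]].
Insert 3: 3 bumps 4 from row 1; 4 starts row 2. P = [[3], [4]].
Insert 2: 2 bumps 3 from row 1; 3 bumps 4 from row 2; 4 starts row 3. P = [[2], [3], [4]].
Insert 1: 1 bumps 2 from row 1; 2 bumps 3 from row 2; 3 bumps 4 from row 3; 4 starts row 4. P = [[1], [2], [3], [4]].
Insert 7: appended to row 1. P = [[1, 7], [2], [3], [4]].
Insert 6: 6 bumps 7 from row 1; 7 appends to row 2. P = [[1, 6], [2, 7], [3], [4]].
Insert 8: appended to row 1. P = [[1, 6, 8], [2, 7], [3], [4]].
Insert 5: 5 bumps 6 from row 1; 6 bumps 7 from row 2; 7 appends to row 3. P = [[1, 5, 8], [2, 6], [3, 7], [4]].

So P = [[1, 5, 8], [2, 6], [3, 7], [4]], Q = [[1, 5, 7], [2, 6], [3, 8], [4]].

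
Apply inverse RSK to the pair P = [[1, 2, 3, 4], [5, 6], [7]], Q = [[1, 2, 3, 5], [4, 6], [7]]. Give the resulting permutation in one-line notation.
1 2 5 3 7 6 4

Reverse RSK: for i = n, n-1, ..., 1, locate i in Q, remove the corresponding corner cell from P, and reverse-bump its entry up through P; the value ejected from row 1 is w(i).

So w = 1 2 5 3 7 6 4.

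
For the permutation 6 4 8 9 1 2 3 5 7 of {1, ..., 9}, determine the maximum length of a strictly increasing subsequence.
5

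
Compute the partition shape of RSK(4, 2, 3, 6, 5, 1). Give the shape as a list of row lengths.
RSK row insertion gives P = [[1, 3, 5], [2, 6], [4]], which has shape [3, 2, 1].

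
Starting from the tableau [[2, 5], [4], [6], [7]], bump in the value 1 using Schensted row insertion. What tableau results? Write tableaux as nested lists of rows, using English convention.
[[1, 5], [2], [4], [6], [7]]

In row 1, 1 replaces 2 (the leftmost entry greater than 1); 2 is bumped to row 2. In row 2, 2 replaces 4 (the leftmost entry greater than 2); 4 is bumped to row 3. In row 3, 4 replaces 6 (the leftmost entry greater than 4); 6 is bumped to row 4. In row 4, 6 replaces 7 (the leftmost entry greater than 6); 7 is bumped to row 5. 7 starts a new row 5. The new tableau is [[1, 5], [2], [4], [6], [7]].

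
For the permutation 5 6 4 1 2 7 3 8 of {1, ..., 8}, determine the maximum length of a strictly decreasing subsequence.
3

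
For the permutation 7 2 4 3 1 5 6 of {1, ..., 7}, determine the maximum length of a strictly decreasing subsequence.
4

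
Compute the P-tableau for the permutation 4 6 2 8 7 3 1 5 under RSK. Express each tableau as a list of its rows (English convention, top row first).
Insert 4: appended to row 1. P = [[4]].
Insert 6: appended to row 1. P = [[4, 6]].
Insert 2: 2 bumps 4 from row 1; 4 starts row 2. P = [[2, 6], [4]].
Insert 8: appended to row 1. P = [[2, 6, 8], [4]].
Insert 7: 7 bumps 8 from row 1; 8 appends to row 2. P = [[2, 6, 7], [4, 8]].
Insert 3: 3 bumps 6 from row 1; 6 bumps 8 from row 2; 8 starts row 3. P = [[2, 3, 7], [4, 6], [8]].
Insert 1: 1 bumps 2 from row 1; 2 bumps 4 from row 2; 4 bumps 8 from row 3; 8 starts row 4. P = [[1, 3, 7], [2, 6], [4], [8]].
Insert 5: 5 bumps 7 from row 1; 7 appends to row 2. P = [[1, 3, 5], [2, 6, 7], [4], [8]].

So P = [[1, 3, 5], [2, 6, 7], [4], [8]].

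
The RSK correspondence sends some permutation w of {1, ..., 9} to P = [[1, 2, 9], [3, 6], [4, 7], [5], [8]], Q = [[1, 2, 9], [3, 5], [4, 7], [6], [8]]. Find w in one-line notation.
Reverse the RSK construction: for i from n down to 1, find the cell of Q containing i, remove the entry at that cell from P, and reverse-bump it up through P; the value ejected from row 1 is w(i).

Step i=9: Q has 9 at row 1, column 3; remove that cell from P, ejecting 9. So w(9) = 9. P is now [[1, 2], [3, 6], [4, 7], [5], [8]].
Step i=8: Q has 8 at row 5, column 1; remove 8 from row 5 of P and reverse-bump: 8 enters row 4 and ejects 5; 5 enters row 3 and ejects 4; 4 enters row 2 and ejects 3; 3 enters row 1 and ejects 2. So w(8) = 2. P is now [[1, 3], [4, 6], [5, 7], [8]].
Step i=7: Q has 7 at row 3, column 2; remove 7 from row 3 of P and reverse-bump: 7 enters row 2 and ejects 6; 6 enters row 1 and ejects 3. So w(7) = 3. P is now [[1, 6], [4, 7], [5], [8]].
Step i=6: Q has 6 at row 4, column 1; remove 8 from row 4 of P and reverse-bump: 8 enters row 3 and ejects 5; 5 enters row 2 and ejects 4; 4 enters row 1 and ejects 1. So w(6) = 1. P is now [[4, 6], [5, 7], [8]].
Step i=5: Q has 5 at row 2, column 2; remove 7 from row 2 of P and reverse-bump: 7 enters row 1 and ejects 6. So w(5) = 6. P is now [[4, 7], [5], [8]].
Step i=4: Q has 4 at row 3, column 1; remove 8 from row 3 of P and reverse-bump: 8 enters row 2 and ejects 5; 5 enters row 1 and ejects 4. So w(4) = 4. P is now [[5, 7], [8]].
Step i=3: Q has 3 at row 2, column 1; remove 8 from row 2 of P and reverse-bump: 8 enters row 1 and ejects 7. So w(3) = 7. P is now [[5, 8]].
Step i=2: Q has 2 at row 1, column 2; remove that cell from P, ejecting 8. So w(2) = 8. P is now [[5]].
Step i=1: Q has 1 at row 1, column 1; remove that cell from P, ejecting 5. So w(1) = 5. P is now [].

So w = 5 8 7 4 6 1 3 2 9.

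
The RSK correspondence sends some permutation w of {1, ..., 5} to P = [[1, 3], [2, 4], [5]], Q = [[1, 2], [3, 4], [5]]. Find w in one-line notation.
2 5 1 4 3

Reverse the RSK construction: for i from n down to 1, find the cell of Q containing i, remove the entry at that cell from P, and reverse-bump it up through P; the value ejected from row 1 is w(i).

Step i=5: Q has 5 at row 3, column 1; remove 5 from row 3 of P and reverse-bump: 5 enters row 2 and ejects 4; 4 enters row 1 and ejects 3. So w(5) = 3. P is now [[1, 4], [2, 5]].
Step i=4: Q has 4 at row 2, column 2; remove 5 from row 2 of P and reverse-bump: 5 enters row 1 and ejects 4. So w(4) = 4. P is now [[1, 5], [2]].
Step i=3: Q has 3 at row 2, column 1; remove 2 from row 2 of P and reverse-bump: 2 enters row 1 and ejects 1. So w(3) = 1. P is now [[2, 5]].
Step i=2: Q has 2 at row 1, column 2; remove that cell from P, ejecting 5. So w(2) = 5. P is now [[2]].
Step i=1: Q has 1 at row 1, column 1; remove that cell from P, ejecting 2. So w(1) = 2. P is now [].

So w = 2 5 1 4 3.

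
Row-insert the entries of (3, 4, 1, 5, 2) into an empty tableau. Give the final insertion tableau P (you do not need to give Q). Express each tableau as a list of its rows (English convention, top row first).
After inserting 3: P = [[3]].
After inserting 4: P = [[3, 4]].
After inserting 1: P = [[1, 4], [3]].
After inserting 5: P = [[1, 4, 5], [3]].
After inserting 2: P = [[1, 2, 5], [3, 4]].

So P = [[1, 2, 5], [3, 4]].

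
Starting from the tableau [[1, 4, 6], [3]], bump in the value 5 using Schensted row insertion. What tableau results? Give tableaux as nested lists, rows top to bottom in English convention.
[[1, 4, 5], [3, 6]]

In row 1, 5 replaces 6 (the leftmost entry greater than 5); 6 is bumped to row 2. 6 is appended to row 2. The new tableau is [[1, 4, 5], [3, 6]].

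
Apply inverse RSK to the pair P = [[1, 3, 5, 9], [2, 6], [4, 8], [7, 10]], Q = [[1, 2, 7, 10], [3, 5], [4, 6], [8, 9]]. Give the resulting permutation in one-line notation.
7 10 4 2 8 3 6 1 5 9

Reverse the RSK construction: for i from n down to 1, find the cell of Q containing i, remove the entry at that cell from P, and reverse-bump it up through P; the value ejected from row 1 is w(i).

Step i=10: Q has 10 at row 1, column 4; remove that cell from P, ejecting 9. So w(10) = 9. P is now [[1, 3, 5], [2, 6], [4, 8], [7, 10]].
Step i=9: Q has 9 at row 4, column 2; remove 10 from row 4 of P and reverse-bump: 10 enters row 3 and ejects 8; 8 enters row 2 and ejects 6; 6 enters row 1 and ejects 5. So w(9) = 5. P is now [[1, 3, 6], [2, 8], [4, 10], [7]].
Step i=8: Q has 8 at row 4, column 1; remove 7 from row 4 of P and reverse-bump: 7 enters row 3 and ejects 4; 4 enters row 2 and ejects 2; 2 enters row 1 and ejects 1. So w(8) = 1. P is now [[2, 3, 6], [4, 8], [7, 10]].
Step i=7: Q has 7 at row 1, column 3; remove that cell from P, ejecting 6. So w(7) = 6. P is now [[2, 3], [4, 8], [7, 10]].
Step i=6: Q has 6 at row 3, column 2; remove 10 from row 3 of P and reverse-bump: 10 enters row 2 and ejects 8; 8 enters row 1 and ejects 3. So w(6) = 3. P is now [[2, 8], [4, 10], [7]].
Step i=5: Q has 5 at row 2, column 2; remove 10 from row 2 of P and reverse-bump: 10 enters row 1 and ejects 8. So w(5) = 8. P is now [[2, 10], [4], [7]].
Step i=4: Q has 4 at row 3, column 1; remove 7 from row 3 of P and reverse-bump: 7 enters row 2 and ejects 4; 4 enters row 1 and ejects 2. So w(4) = 2. P is now [[4, 10], [7]].
Step i=3: Q has 3 at row 2, column 1; remove 7 from row 2 of P and reverse-bump: 7 enters row 1 and ejects 4. So w(3) = 4. P is now [[7, 10]].
Step i=2: Q has 2 at row 1, column 2; remove that cell from P, ejecting 10. So w(2) = 10. P is now [[7]].
Step i=1: Q has 1 at row 1, column 1; remove that cell from P, ejecting 7. So w(1) = 7. P is now [].

So w = 7 10 4 2 8 3 6 1 5 9.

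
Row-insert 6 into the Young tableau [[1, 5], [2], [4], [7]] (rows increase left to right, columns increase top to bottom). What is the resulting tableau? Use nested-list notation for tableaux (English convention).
[[1, 5, 6], [2], [4], [7]]

6 is larger than every entry of row 1, so it is appended to row 1. The new tableau is [[1, 5, 6], [2], [4], [7]].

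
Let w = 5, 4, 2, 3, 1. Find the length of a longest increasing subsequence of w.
2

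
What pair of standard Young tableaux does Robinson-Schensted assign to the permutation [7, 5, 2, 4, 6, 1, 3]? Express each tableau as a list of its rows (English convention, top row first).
Insert each entry of the permutation into P by Schensted row insertion, recording in Q the position of each new cell.

Insert 7: appended to row 1. P = [[7]].
Insert 5: 5 bumps 7 from row 1; 7 starts row 2. P = [[5], [7]].
Insert 2: 2 bumps 5 from row 1; 5 bumps 7 from row 2; 7 starts row 3. P = [[2], [5], [7]].
Insert 4: appended to row 1. P = [[2, 4], [5], [7]].
Insert 6: appended to row 1. P = [[2, 4, 6], [5], [7]].
Insert 1: 1 bumps 2 from row 1; 2 bumps 5 from row 2; 5 bumps 7 from row 3; 7 starts row 4. P = [[1, 4, 6], [2], [5], [7]].
Insert 3: 3 bumps 4 from row 1; 4 appends to row 2. P = [[1, 3, 6], [2, 4], [5], [7]].

So P = [[1, 3, 6], [2, 4], [5], [7]], Q = [[1, 4, 5], [2, 7], [3], [6]].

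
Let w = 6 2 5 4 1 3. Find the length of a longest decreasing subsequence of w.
4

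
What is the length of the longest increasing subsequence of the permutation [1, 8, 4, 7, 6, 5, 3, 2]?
3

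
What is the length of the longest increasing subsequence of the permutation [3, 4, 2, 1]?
2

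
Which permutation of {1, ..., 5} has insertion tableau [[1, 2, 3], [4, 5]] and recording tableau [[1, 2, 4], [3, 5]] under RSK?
1 4 2 5 3

Reverse the RSK construction: for i from n down to 1, find the cell of Q containing i, remove the entry at that cell from P, and reverse-bump it up through P; the value ejected from row 1 is w(i).

Step i=5: Q has 5 at row 2, column 2; remove 5 from row 2 of P and reverse-bump: 5 enters row 1 and ejects 3. So w(5) = 3. P is now [[1, 2, 5], [4]].
Step i=4: Q has 4 at row 1, column 3; remove that cell from P, ejecting 5. So w(4) = 5. P is now [[1, 2], [4]].
Step i=3: Q has 3 at row 2, column 1; remove 4 from row 2 of P and reverse-bump: 4 enters row 1 and ejects 2. So w(3) = 2. P is now [[1, 4]].
Step i=2: Q has 2 at row 1, column 2; remove that cell from P, ejecting 4. So w(2) = 4. P is now [[1]].
Step i=1: Q has 1 at row 1, column 1; remove that cell from P, ejecting 1. So w(1) = 1. P is now [].

So w = 1 4 2 5 3.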